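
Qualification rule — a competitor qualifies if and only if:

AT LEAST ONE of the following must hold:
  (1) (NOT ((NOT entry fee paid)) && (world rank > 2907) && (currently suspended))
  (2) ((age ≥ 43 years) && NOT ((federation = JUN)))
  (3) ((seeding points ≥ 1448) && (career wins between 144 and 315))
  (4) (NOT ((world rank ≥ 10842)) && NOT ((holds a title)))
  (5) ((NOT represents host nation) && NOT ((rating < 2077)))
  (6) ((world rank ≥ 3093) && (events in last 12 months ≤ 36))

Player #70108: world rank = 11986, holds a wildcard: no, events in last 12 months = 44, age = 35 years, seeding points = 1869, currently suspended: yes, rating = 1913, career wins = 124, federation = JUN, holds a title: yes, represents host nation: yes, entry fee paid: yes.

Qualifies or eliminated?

Qualifies

Atomic conditions:
  NOT entry fee paid: yes → false
  world rank > 2907: 11986 > 2907 is true
  currently suspended: yes → true
  age ≥ 43 years: 35 ≥ 43 is false
  federation = JUN: JUN == JUN is true
  seeding points ≥ 1448: 1869 ≥ 1448 is true
  career wins between 144 and 315: 124 in [144, 315] is false
  world rank ≥ 10842: 11986 ≥ 10842 is true
  holds a title: yes → true
  NOT represents host nation: yes → false
  rating < 2077: 1913 < 2077 is true
  world rank ≥ 3093: 11986 ≥ 3093 is true
  events in last 12 months ≤ 36: 44 ≤ 36 is false
Combine:
[1.1] NOT false = true
[1] true AND true AND true = true
[2.2] NOT true = false
[2] false AND false = false
[3] true AND false = false
[4.1] NOT true = false
[4.2] NOT true = false
[4] false AND false = false
[5.2] NOT true = false
[5] false AND false = false
[6] true AND false = false
[root] true OR false OR false OR false OR false OR false = true
Overall: true → qualifies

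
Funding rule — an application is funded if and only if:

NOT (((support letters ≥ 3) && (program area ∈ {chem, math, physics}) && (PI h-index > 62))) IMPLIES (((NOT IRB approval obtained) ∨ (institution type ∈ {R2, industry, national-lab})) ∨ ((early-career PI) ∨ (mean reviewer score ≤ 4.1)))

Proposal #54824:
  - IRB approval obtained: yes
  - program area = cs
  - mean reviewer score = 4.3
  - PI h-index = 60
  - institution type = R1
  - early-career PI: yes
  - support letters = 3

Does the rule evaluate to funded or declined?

Funded

Atomic conditions:
  support letters ≥ 3: 3 ≥ 3 is true
  program area ∈ {chem, math, physics}: cs is not in the set → false
  PI h-index > 62: 60 > 62 is false
  NOT IRB approval obtained: yes → false
  institution type ∈ {R2, industry, national-lab}: R1 is not in the set → false
  early-career PI: yes → true
  mean reviewer score ≤ 4.1: 4.3 ≤ 4.1 is false
Combine:
[1.1] true AND false AND false = false
[1] NOT false = true
[2.1] false OR false = false
[2.2] true OR false = true
[2] false OR true = true
[root] true → true = true
Overall: true → funded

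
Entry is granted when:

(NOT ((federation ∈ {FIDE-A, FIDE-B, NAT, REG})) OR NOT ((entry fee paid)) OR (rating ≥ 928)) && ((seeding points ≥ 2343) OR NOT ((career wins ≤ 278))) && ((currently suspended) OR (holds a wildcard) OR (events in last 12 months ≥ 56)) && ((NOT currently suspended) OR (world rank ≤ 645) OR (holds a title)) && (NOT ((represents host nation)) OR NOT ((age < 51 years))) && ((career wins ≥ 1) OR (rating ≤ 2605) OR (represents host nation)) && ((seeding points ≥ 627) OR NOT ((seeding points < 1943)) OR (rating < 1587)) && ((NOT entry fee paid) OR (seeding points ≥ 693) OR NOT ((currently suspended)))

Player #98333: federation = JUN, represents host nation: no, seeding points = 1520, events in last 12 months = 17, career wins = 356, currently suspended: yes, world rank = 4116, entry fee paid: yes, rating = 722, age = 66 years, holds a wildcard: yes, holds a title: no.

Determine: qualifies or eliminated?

Eliminated

Atomic conditions:
  federation ∈ {FIDE-A, FIDE-B, NAT, REG}: JUN is not in the set → false
  entry fee paid: yes → true
  rating ≥ 928: 722 ≥ 928 is false
  seeding points ≥ 2343: 1520 ≥ 2343 is false
  career wins ≤ 278: 356 ≤ 278 is false
  currently suspended: yes → true
  holds a wildcard: yes → true
  events in last 12 months ≥ 56: 17 ≥ 56 is false
  NOT currently suspended: yes → false
  world rank ≤ 645: 4116 ≤ 645 is false
  holds a title: no → false
  represents host nation: no → false
  age < 51 years: 66 < 51 is false
  career wins ≥ 1: 356 ≥ 1 is true
  rating ≤ 2605: 722 ≤ 2605 is true
  seeding points ≥ 627: 1520 ≥ 627 is true
  seeding points < 1943: 1520 < 1943 is true
  rating < 1587: 722 < 1587 is true
  NOT entry fee paid: yes → false
  seeding points ≥ 693: 1520 ≥ 693 is true
Combine:
[1.1] NOT false = true
[1.2] NOT true = false
[1] true OR false OR false = true
[2.2] NOT false = true
[2] false OR true = true
[3] true OR true OR false = true
[4] false OR false OR false = false
[5.1] NOT false = true
[5.2] NOT false = true
[5] true OR true = true
[6] true OR true OR false = true
[7.2] NOT true = false
[7] true OR false OR true = true
[8.3] NOT true = false
[8] false OR true OR false = true
[root] true AND true AND true AND false AND true AND true AND true AND true = false
Overall: false → eliminated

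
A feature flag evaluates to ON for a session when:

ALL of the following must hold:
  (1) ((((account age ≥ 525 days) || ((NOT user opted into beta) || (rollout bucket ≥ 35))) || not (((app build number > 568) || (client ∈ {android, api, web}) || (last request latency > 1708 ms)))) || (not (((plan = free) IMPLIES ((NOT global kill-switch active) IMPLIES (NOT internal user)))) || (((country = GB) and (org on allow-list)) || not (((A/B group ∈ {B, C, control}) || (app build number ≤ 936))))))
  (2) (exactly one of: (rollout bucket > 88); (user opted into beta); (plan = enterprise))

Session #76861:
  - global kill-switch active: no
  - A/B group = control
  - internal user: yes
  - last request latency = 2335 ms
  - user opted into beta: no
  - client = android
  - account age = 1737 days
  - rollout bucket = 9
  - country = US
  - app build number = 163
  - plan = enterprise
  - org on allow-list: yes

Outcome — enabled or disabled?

Atomic conditions:
  account age ≥ 525 days: 1737 ≥ 525 is true
  NOT user opted into beta: no → true
  rollout bucket ≥ 35: 9 ≥ 35 is false
  app build number > 568: 163 > 568 is false
  client ∈ {android, api, web}: android is in the set → true
  last request latency > 1708 ms: 2335 > 1708 is true
  plan = free: enterprise == free is false
  NOT global kill-switch active: no → true
  NOT internal user: yes → false
  country = GB: US == GB is false
  org on allow-list: yes → true
  A/B group ∈ {B, C, control}: control is in the set → true
  app build number ≤ 936: 163 ≤ 936 is true
  rollout bucket > 88: 9 > 88 is false
  user opted into beta: no → false
  plan = enterprise: enterprise == enterprise is true
Combine:
[1.1.1.2] true OR false = true
[1.1.1] true OR true = true
[1.1.2.1] false OR true OR true = true
[1.1.2] NOT true = false
[1.1] true OR false = true
[1.2.1.1.2] true → false = false
[1.2.1.1] false → false (antecedent false ⇒ implication holds) = true
[1.2.1] NOT true = false
[1.2.2.1] false AND true = false
[1.2.2.2.1] true OR true = true
[1.2.2.2] NOT true = false
[1.2.2] false OR false = false
[1.2] false OR false = false
[1] true OR false = true
[2] exactly-one(false, false, true) = true
[root] true AND true = true
Overall: true → enabled

Enabled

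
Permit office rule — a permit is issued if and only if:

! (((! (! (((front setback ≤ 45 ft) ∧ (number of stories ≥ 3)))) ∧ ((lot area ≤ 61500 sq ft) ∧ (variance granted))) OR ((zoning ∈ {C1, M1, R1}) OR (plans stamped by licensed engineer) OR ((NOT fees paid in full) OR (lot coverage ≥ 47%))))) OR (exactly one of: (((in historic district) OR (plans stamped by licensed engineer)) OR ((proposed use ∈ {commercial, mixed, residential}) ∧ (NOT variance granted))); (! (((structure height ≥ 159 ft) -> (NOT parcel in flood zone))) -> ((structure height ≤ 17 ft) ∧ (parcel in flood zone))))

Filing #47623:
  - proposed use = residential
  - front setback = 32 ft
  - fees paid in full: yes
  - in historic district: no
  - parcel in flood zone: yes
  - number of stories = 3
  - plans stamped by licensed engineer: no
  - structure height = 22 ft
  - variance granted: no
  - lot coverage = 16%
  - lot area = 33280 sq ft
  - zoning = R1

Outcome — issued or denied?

Atomic conditions:
  front setback ≤ 45 ft: 32 ≤ 45 is true
  number of stories ≥ 3: 3 ≥ 3 is true
  lot area ≤ 61500 sq ft: 33280 ≤ 61500 is true
  variance granted: no → false
  zoning ∈ {C1, M1, R1}: R1 is in the set → true
  plans stamped by licensed engineer: no → false
  NOT fees paid in full: yes → false
  lot coverage ≥ 47%: 16 ≥ 47 is false
  in historic district: no → false
  proposed use ∈ {commercial, mixed, residential}: residential is in the set → true
  NOT variance granted: no → true
  structure height ≥ 159 ft: 22 ≥ 159 is false
  NOT parcel in flood zone: yes → false
  structure height ≤ 17 ft: 22 ≤ 17 is false
  parcel in flood zone: yes → true
Combine:
[1.1.1.1.1.1] true AND true = true
[1.1.1.1.1] NOT true = false
[1.1.1.1] NOT false = true
[1.1.1.2] true AND false = false
[1.1.1] true AND false = false
[1.1.2.3] false OR false = false
[1.1.2] true OR false OR false = true
[1.1] false OR true = true
[1] NOT true = false
[2.1.1] false OR false = false
[2.1.2] true AND true = true
[2.1] false OR true = true
[2.2.1.1] false → false (antecedent false ⇒ implication holds) = true
[2.2.1] NOT true = false
[2.2.2] false AND true = false
[2.2] false → false (antecedent false ⇒ implication holds) = true
[2] exactly-one(true, true) = false
[root] false OR false = false
Overall: false → denied

Denied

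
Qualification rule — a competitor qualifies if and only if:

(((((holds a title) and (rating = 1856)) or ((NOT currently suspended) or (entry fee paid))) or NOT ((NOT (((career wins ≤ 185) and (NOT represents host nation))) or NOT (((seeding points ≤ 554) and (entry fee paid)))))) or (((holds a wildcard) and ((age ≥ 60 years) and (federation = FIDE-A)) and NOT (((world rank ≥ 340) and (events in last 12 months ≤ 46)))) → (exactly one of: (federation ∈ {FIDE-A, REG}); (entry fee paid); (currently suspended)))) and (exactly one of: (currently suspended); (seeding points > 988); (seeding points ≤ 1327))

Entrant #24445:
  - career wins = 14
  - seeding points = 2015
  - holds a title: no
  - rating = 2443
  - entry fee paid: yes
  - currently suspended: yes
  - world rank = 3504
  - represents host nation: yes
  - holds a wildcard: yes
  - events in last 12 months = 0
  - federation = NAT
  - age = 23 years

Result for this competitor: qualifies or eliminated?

Eliminated

Atomic conditions:
  holds a title: no → false
  rating = 1856: 2443 == 1856 is false
  NOT currently suspended: yes → false
  entry fee paid: yes → true
  career wins ≤ 185: 14 ≤ 185 is true
  NOT represents host nation: yes → false
  seeding points ≤ 554: 2015 ≤ 554 is false
  holds a wildcard: yes → true
  age ≥ 60 years: 23 ≥ 60 is false
  federation = FIDE-A: NAT == FIDE-A is false
  world rank ≥ 340: 3504 ≥ 340 is true
  events in last 12 months ≤ 46: 0 ≤ 46 is true
  federation ∈ {FIDE-A, REG}: NAT is not in the set → false
  currently suspended: yes → true
  seeding points > 988: 2015 > 988 is true
  seeding points ≤ 1327: 2015 ≤ 1327 is false
Combine:
[1.1.1.1] false AND false = false
[1.1.1.2] false OR true = true
[1.1.1] false OR true = true
[1.1.2.1.1.1] true AND false = false
[1.1.2.1.1] NOT false = true
[1.1.2.1.2.1] false AND true = false
[1.1.2.1.2] NOT false = true
[1.1.2.1] true OR true = true
[1.1.2] NOT true = false
[1.1] true OR false = true
[1.2.1.2] false AND false = false
[1.2.1.3.1] true AND true = true
[1.2.1.3] NOT true = false
[1.2.1] true AND false AND false = false
[1.2.2] exactly-one(false, true, true) = false
[1.2] false → false (antecedent false ⇒ implication holds) = true
[1] true OR true = true
[2] exactly-one(true, true, false) = false
[root] true AND false = false
Overall: false → eliminated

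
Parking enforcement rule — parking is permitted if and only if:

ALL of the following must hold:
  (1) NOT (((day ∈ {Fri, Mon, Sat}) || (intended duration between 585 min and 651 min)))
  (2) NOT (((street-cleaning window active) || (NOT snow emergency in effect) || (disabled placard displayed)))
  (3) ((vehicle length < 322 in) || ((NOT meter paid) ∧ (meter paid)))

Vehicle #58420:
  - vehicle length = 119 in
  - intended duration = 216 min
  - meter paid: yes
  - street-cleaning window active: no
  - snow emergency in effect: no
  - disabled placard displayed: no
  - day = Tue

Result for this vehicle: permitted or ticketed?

Ticketed

Atomic conditions:
  day ∈ {Fri, Mon, Sat}: Tue is not in the set → false
  intended duration between 585 min and 651 min: 216 in [585, 651] is false
  street-cleaning window active: no → false
  NOT snow emergency in effect: no → true
  disabled placard displayed: no → false
  vehicle length < 322 in: 119 < 322 is true
  NOT meter paid: yes → false
  meter paid: yes → true
Combine:
[1.1] false OR false = false
[1] NOT false = true
[2.1] false OR true OR false = true
[2] NOT true = false
[3.2] false AND true = false
[3] true OR false = true
[root] true AND false AND true = false
Overall: false → ticketed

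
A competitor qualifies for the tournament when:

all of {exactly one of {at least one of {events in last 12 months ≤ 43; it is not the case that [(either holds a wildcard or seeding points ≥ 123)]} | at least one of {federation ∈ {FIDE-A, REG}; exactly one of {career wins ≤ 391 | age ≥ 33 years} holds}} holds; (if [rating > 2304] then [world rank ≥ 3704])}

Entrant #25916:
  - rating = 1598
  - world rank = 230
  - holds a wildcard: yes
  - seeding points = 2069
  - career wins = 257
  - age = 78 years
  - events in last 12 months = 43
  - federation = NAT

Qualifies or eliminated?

Qualifies

Atomic conditions:
  events in last 12 months ≤ 43: 43 ≤ 43 is true
  holds a wildcard: yes → true
  seeding points ≥ 123: 2069 ≥ 123 is true
  federation ∈ {FIDE-A, REG}: NAT is not in the set → false
  career wins ≤ 391: 257 ≤ 391 is true
  age ≥ 33 years: 78 ≥ 33 is true
  rating > 2304: 1598 > 2304 is false
  world rank ≥ 3704: 230 ≥ 3704 is false
Combine:
[1.1.2.1] true OR true = true
[1.1.2] NOT true = false
[1.1] true OR false = true
[1.2.2] exactly-one(true, true) = false
[1.2] false OR false = false
[1] exactly-one(true, false) = true
[2] false → false (antecedent false ⇒ implication holds) = true
[root] true AND true = true
Overall: true → qualifies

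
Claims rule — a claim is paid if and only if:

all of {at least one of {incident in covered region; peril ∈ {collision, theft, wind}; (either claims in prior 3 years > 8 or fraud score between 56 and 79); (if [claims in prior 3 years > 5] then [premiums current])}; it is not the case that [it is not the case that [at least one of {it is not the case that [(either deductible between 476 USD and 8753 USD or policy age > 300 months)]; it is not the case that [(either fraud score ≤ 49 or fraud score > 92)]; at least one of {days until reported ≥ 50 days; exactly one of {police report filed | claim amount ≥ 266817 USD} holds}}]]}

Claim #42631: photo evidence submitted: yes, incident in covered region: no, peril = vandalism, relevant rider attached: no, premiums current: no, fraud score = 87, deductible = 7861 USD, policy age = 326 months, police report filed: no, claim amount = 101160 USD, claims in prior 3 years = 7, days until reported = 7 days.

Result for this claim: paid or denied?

Denied

Atomic conditions:
  incident in covered region: no → false
  peril ∈ {collision, theft, wind}: vandalism is not in the set → false
  claims in prior 3 years > 8: 7 > 8 is false
  fraud score between 56 and 79: 87 in [56, 79] is false
  claims in prior 3 years > 5: 7 > 5 is true
  premiums current: no → false
  deductible between 476 USD and 8753 USD: 7861 in [476, 8753] is true
  policy age > 300 months: 326 > 300 is true
  fraud score ≤ 49: 87 ≤ 49 is false
  fraud score > 92: 87 > 92 is false
  days until reported ≥ 50 days: 7 ≥ 50 is false
  police report filed: no → false
  claim amount ≥ 266817 USD: 101160 ≥ 266817 is false
Combine:
[1.3] false OR false = false
[1.4] true → false = false
[1] false OR false OR false OR false = false
[2.1.1.1.1] true OR true = true
[2.1.1.1] NOT true = false
[2.1.1.2.1] false OR false = false
[2.1.1.2] NOT false = true
[2.1.1.3.2] exactly-one(false, false) = false
[2.1.1.3] false OR false = false
[2.1.1] false OR true OR false = true
[2.1] NOT true = false
[2] NOT false = true
[root] false AND true = false
Overall: false → denied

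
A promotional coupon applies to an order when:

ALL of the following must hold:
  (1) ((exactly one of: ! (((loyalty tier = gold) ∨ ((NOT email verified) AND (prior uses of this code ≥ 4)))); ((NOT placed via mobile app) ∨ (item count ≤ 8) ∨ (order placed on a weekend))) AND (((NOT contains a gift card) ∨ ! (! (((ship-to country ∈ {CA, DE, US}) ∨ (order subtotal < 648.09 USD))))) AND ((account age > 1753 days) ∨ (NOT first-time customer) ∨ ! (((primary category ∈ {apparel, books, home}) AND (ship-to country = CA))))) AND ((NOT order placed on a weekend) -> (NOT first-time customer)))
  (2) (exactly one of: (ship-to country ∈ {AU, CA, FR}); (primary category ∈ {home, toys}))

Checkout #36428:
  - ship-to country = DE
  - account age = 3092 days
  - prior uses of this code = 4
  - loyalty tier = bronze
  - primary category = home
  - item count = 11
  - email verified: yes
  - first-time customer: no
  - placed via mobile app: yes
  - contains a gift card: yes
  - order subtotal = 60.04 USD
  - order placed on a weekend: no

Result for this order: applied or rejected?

Atomic conditions:
  loyalty tier = gold: bronze == gold is false
  NOT email verified: yes → false
  prior uses of this code ≥ 4: 4 ≥ 4 is true
  NOT placed via mobile app: yes → false
  item count ≤ 8: 11 ≤ 8 is false
  order placed on a weekend: no → false
  NOT contains a gift card: yes → false
  ship-to country ∈ {CA, DE, US}: DE is in the set → true
  order subtotal < 648.09 USD: 60.04 < 648.09 is true
  account age > 1753 days: 3092 > 1753 is true
  NOT first-time customer: no → true
  primary category ∈ {apparel, books, home}: home is in the set → true
  ship-to country = CA: DE == CA is false
  NOT order placed on a weekend: no → true
  ship-to country ∈ {AU, CA, FR}: DE is not in the set → false
  primary category ∈ {home, toys}: home is in the set → true
Combine:
[1.1.1.1.2] false AND true = false
[1.1.1.1] false OR false = false
[1.1.1] NOT false = true
[1.1.2] false OR false OR false = false
[1.1] exactly-one(true, false) = true
[1.2.1.2.1.1] true OR true = true
[1.2.1.2.1] NOT true = false
[1.2.1.2] NOT false = true
[1.2.1] false OR true = true
[1.2.2.3.1] true AND false = false
[1.2.2.3] NOT false = true
[1.2.2] true OR true OR true = true
[1.2] true AND true = true
[1.3] true → true = true
[1] true AND true AND true = true
[2] exactly-one(false, true) = true
[root] true AND true = true
Overall: true → applied

Applied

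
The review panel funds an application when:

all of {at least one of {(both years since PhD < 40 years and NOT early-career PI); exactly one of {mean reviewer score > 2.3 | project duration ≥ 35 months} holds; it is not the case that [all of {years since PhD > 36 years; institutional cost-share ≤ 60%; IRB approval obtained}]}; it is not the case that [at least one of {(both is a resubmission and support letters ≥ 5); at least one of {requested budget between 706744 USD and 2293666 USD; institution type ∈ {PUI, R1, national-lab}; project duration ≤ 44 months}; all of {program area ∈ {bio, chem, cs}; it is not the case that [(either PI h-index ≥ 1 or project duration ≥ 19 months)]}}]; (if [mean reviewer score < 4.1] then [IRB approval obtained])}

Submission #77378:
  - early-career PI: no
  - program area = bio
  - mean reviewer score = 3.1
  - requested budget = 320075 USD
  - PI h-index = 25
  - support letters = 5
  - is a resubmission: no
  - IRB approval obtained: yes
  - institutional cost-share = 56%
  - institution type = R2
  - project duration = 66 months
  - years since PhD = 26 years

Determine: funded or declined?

Atomic conditions:
  years since PhD < 40 years: 26 < 40 is true
  NOT early-career PI: no → true
  mean reviewer score > 2.3: 3.1 > 2.3 is true
  project duration ≥ 35 months: 66 ≥ 35 is true
  years since PhD > 36 years: 26 > 36 is false
  institutional cost-share ≤ 60%: 56 ≤ 60 is true
  IRB approval obtained: yes → true
  is a resubmission: no → false
  support letters ≥ 5: 5 ≥ 5 is true
  requested budget between 706744 USD and 2293666 USD: 320075 in [706744, 2293666] is false
  institution type ∈ {PUI, R1, national-lab}: R2 is not in the set → false
  project duration ≤ 44 months: 66 ≤ 44 is false
  program area ∈ {bio, chem, cs}: bio is in the set → true
  PI h-index ≥ 1: 25 ≥ 1 is true
  project duration ≥ 19 months: 66 ≥ 19 is true
  mean reviewer score < 4.1: 3.1 < 4.1 is true
Combine:
[1.1] true AND true = true
[1.2] exactly-one(true, true) = false
[1.3.1] false AND true AND true = false
[1.3] NOT false = true
[1] true OR false OR true = true
[2.1.1] false AND true = false
[2.1.2] false OR false OR false = false
[2.1.3.2.1] true OR true = true
[2.1.3.2] NOT true = false
[2.1.3] true AND false = false
[2.1] false OR false OR false = false
[2] NOT false = true
[3] true → true = true
[root] true AND true AND true = true
Overall: true → funded

Funded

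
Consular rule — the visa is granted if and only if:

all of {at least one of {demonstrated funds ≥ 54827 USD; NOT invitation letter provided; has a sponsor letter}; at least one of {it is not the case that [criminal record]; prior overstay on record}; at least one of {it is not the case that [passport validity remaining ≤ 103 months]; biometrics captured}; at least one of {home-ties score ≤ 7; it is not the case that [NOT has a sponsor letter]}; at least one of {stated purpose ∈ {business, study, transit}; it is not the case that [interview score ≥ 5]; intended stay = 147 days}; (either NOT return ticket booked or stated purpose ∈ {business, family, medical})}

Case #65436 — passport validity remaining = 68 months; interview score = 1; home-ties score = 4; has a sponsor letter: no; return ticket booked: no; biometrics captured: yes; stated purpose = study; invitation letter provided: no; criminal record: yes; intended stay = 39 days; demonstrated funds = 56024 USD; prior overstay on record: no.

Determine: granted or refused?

Atomic conditions:
  demonstrated funds ≥ 54827 USD: 56024 ≥ 54827 is true
  NOT invitation letter provided: no → true
  has a sponsor letter: no → false
  criminal record: yes → true
  prior overstay on record: no → false
  passport validity remaining ≤ 103 months: 68 ≤ 103 is true
  biometrics captured: yes → true
  home-ties score ≤ 7: 4 ≤ 7 is true
  NOT has a sponsor letter: no → true
  stated purpose ∈ {business, study, transit}: study is in the set → true
  interview score ≥ 5: 1 ≥ 5 is false
  intended stay = 147 days: 39 == 147 is false
  NOT return ticket booked: no → true
  stated purpose ∈ {business, family, medical}: study is not in the set → false
Combine:
[1] true OR true OR false = true
[2.1] NOT true = false
[2] false OR false = false
[3.1] NOT true = false
[3] false OR true = true
[4.2] NOT true = false
[4] true OR false = true
[5.2] NOT false = true
[5] true OR true OR false = true
[6] true OR false = true
[root] true AND false AND true AND true AND true AND true = false
Overall: false → refused

Refused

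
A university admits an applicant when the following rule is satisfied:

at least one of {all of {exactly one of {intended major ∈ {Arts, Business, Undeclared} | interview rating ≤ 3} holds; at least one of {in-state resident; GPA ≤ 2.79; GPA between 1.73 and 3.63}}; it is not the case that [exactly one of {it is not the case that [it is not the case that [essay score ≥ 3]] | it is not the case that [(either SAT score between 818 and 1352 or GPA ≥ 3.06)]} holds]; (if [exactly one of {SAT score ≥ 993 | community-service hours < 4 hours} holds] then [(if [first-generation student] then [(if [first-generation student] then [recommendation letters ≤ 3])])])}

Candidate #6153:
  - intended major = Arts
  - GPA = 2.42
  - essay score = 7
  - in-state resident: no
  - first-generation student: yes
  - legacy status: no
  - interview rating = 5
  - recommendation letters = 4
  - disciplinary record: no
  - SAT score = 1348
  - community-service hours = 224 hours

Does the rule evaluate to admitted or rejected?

Admitted

Atomic conditions:
  intended major ∈ {Arts, Business, Undeclared}: Arts is in the set → true
  interview rating ≤ 3: 5 ≤ 3 is false
  in-state resident: no → false
  GPA ≤ 2.79: 2.42 ≤ 2.79 is true
  GPA between 1.73 and 3.63: 2.42 in [1.73, 3.63] is true
  essay score ≥ 3: 7 ≥ 3 is true
  SAT score between 818 and 1352: 1348 in [818, 1352] is true
  GPA ≥ 3.06: 2.42 ≥ 3.06 is false
  SAT score ≥ 993: 1348 ≥ 993 is true
  community-service hours < 4 hours: 224 < 4 is false
  first-generation student: yes → true
  recommendation letters ≤ 3: 4 ≤ 3 is false
Combine:
[1.1] exactly-one(true, false) = true
[1.2] false OR true OR true = true
[1] true AND true = true
[2.1.1.1] NOT true = false
[2.1.1] NOT false = true
[2.1.2.1] true OR false = true
[2.1.2] NOT true = false
[2.1] exactly-one(true, false) = true
[2] NOT true = false
[3.1] exactly-one(true, false) = true
[3.2.2] true → false = false
[3.2] true → false = false
[3] true → false = false
[root] true OR false OR false = true
Overall: true → admitted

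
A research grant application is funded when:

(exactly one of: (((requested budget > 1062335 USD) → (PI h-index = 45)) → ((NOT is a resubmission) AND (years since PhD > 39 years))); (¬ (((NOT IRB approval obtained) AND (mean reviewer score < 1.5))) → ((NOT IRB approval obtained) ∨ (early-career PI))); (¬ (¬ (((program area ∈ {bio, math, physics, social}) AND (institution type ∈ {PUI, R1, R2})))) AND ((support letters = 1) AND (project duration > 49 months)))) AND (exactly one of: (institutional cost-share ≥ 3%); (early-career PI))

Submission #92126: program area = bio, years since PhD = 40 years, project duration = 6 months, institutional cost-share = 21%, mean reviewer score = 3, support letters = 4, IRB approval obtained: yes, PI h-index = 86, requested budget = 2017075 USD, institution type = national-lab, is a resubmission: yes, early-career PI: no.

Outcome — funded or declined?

Funded

Atomic conditions:
  requested budget > 1062335 USD: 2017075 > 1062335 is true
  PI h-index = 45: 86 == 45 is false
  NOT is a resubmission: yes → false
  years since PhD > 39 years: 40 > 39 is true
  NOT IRB approval obtained: yes → false
  mean reviewer score < 1.5: 3 < 1.5 is false
  early-career PI: no → false
  program area ∈ {bio, math, physics, social}: bio is in the set → true
  institution type ∈ {PUI, R1, R2}: national-lab is not in the set → false
  support letters = 1: 4 == 1 is false
  project duration > 49 months: 6 > 49 is false
  institutional cost-share ≥ 3%: 21 ≥ 3 is true
Combine:
[1.1.1] true → false = false
[1.1.2] false AND true = false
[1.1] false → false (antecedent false ⇒ implication holds) = true
[1.2.1.1] false AND false = false
[1.2.1] NOT false = true
[1.2.2] false OR false = false
[1.2] true → false = false
[1.3.1.1.1] true AND false = false
[1.3.1.1] NOT false = true
[1.3.1] NOT true = false
[1.3.2] false AND false = false
[1.3] false AND false = false
[1] exactly-one(true, false, false) = true
[2] exactly-one(true, false) = true
[root] true AND true = true
Overall: true → funded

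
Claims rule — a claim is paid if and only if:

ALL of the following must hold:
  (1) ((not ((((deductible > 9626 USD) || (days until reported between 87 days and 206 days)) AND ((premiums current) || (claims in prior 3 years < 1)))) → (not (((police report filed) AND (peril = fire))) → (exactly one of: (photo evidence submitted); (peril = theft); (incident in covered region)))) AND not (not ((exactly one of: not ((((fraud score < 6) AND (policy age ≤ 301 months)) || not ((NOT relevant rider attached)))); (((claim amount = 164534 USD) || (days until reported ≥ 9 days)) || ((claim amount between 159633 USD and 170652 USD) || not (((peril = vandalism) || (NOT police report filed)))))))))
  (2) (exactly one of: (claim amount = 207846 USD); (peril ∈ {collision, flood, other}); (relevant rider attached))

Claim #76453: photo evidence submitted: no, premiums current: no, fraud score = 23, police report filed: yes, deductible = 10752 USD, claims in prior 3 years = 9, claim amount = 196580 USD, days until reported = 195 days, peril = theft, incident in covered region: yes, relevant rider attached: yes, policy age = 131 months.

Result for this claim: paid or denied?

Atomic conditions:
  deductible > 9626 USD: 10752 > 9626 is true
  days until reported between 87 days and 206 days: 195 in [87, 206] is true
  premiums current: no → false
  claims in prior 3 years < 1: 9 < 1 is false
  police report filed: yes → true
  peril = fire: theft == fire is false
  photo evidence submitted: no → false
  peril = theft: theft == theft is true
  incident in covered region: yes → true
  fraud score < 6: 23 < 6 is false
  policy age ≤ 301 months: 131 ≤ 301 is true
  NOT relevant rider attached: yes → false
  claim amount = 164534 USD: 196580 == 164534 is false
  days until reported ≥ 9 days: 195 ≥ 9 is true
  claim amount between 159633 USD and 170652 USD: 196580 in [159633, 170652] is false
  peril = vandalism: theft == vandalism is false
  NOT police report filed: yes → false
  claim amount = 207846 USD: 196580 == 207846 is false
  peril ∈ {collision, flood, other}: theft is not in the set → false
  relevant rider attached: yes → true
Combine:
[1.1.1.1.1] true OR true = true
[1.1.1.1.2] false OR false = false
[1.1.1.1] true AND false = false
[1.1.1] NOT false = true
[1.1.2.1.1] true AND false = false
[1.1.2.1] NOT false = true
[1.1.2.2] exactly-one(false, true, true) = false
[1.1.2] true → false = false
[1.1] true → false = false
[1.2.1.1.1.1.1] false AND true = false
[1.2.1.1.1.1.2] NOT false = true
[1.2.1.1.1.1] false OR true = true
[1.2.1.1.1] NOT true = false
[1.2.1.1.2.1] false OR true = true
[1.2.1.1.2.2.2.1] false OR false = false
[1.2.1.1.2.2.2] NOT false = true
[1.2.1.1.2.2] false OR true = true
[1.2.1.1.2] true OR true = true
[1.2.1.1] exactly-one(false, true) = true
[1.2.1] NOT true = false
[1.2] NOT false = true
[1] false AND true = false
[2] exactly-one(false, false, true) = true
[root] false AND true = false
Overall: false → denied

Denied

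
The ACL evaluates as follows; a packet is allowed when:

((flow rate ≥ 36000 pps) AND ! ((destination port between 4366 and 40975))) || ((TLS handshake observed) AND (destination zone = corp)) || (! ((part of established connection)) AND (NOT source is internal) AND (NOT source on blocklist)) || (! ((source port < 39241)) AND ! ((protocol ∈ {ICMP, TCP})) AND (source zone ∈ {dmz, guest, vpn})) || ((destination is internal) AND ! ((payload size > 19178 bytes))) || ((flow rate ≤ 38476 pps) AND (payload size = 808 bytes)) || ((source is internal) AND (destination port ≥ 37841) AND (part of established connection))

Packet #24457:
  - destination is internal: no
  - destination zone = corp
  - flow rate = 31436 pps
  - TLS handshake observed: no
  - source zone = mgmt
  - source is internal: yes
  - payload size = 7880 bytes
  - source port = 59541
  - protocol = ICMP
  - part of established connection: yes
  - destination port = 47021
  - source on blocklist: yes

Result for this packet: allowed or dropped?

Atomic conditions:
  flow rate ≥ 36000 pps: 31436 ≥ 36000 is false
  destination port between 4366 and 40975: 47021 in [4366, 40975] is false
  TLS handshake observed: no → false
  destination zone = corp: corp == corp is true
  part of established connection: yes → true
  NOT source is internal: yes → false
  NOT source on blocklist: yes → false
  source port < 39241: 59541 < 39241 is false
  protocol ∈ {ICMP, TCP}: ICMP is in the set → true
  source zone ∈ {dmz, guest, vpn}: mgmt is not in the set → false
  destination is internal: no → false
  payload size > 19178 bytes: 7880 > 19178 is false
  flow rate ≤ 38476 pps: 31436 ≤ 38476 is true
  payload size = 808 bytes: 7880 == 808 is false
  source is internal: yes → true
  destination port ≥ 37841: 47021 ≥ 37841 is true
Combine:
[1.2] NOT false = true
[1] false AND true = false
[2] false AND true = false
[3.1] NOT true = false
[3] false AND false AND false = false
[4.1] NOT false = true
[4.2] NOT true = false
[4] true AND false AND false = false
[5.2] NOT false = true
[5] false AND true = false
[6] true AND false = false
[7] true AND true AND true = true
[root] false OR false OR false OR false OR false OR false OR true = true
Overall: true → allowed

Allowed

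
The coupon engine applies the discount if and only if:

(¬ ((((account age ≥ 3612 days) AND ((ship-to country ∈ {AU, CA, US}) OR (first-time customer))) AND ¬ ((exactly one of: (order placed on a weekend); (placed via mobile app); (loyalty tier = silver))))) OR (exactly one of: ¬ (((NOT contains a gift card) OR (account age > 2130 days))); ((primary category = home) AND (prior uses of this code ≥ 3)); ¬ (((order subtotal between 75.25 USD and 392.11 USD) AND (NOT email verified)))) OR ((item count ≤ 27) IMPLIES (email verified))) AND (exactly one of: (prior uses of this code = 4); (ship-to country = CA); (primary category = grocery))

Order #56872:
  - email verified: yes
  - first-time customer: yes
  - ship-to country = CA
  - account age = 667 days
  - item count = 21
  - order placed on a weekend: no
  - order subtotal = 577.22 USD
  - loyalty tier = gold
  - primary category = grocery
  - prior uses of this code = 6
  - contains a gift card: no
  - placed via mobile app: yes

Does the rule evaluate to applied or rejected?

Atomic conditions:
  account age ≥ 3612 days: 667 ≥ 3612 is false
  ship-to country ∈ {AU, CA, US}: CA is in the set → true
  first-time customer: yes → true
  order placed on a weekend: no → false
  placed via mobile app: yes → true
  loyalty tier = silver: gold == silver is false
  NOT contains a gift card: no → true
  account age > 2130 days: 667 > 2130 is false
  primary category = home: grocery == home is false
  prior uses of this code ≥ 3: 6 ≥ 3 is true
  order subtotal between 75.25 USD and 392.11 USD: 577.22 in [75.25, 392.11] is false
  NOT email verified: yes → false
  item count ≤ 27: 21 ≤ 27 is true
  email verified: yes → true
  prior uses of this code = 4: 6 == 4 is false
  ship-to country = CA: CA == CA is true
  primary category = grocery: grocery == grocery is true
Combine:
[1.1.1.1.2] true OR true = true
[1.1.1.1] false AND true = false
[1.1.1.2.1] exactly-one(false, true, false) = true
[1.1.1.2] NOT true = false
[1.1.1] false AND false = false
[1.1] NOT false = true
[1.2.1.1] true OR false = true
[1.2.1] NOT true = false
[1.2.2] false AND true = false
[1.2.3.1] false AND false = false
[1.2.3] NOT false = true
[1.2] exactly-one(false, false, true) = true
[1.3] true → true = true
[1] true OR true OR true = true
[2] exactly-one(false, true, true) = false
[root] true AND false = false
Overall: false → rejected

Rejected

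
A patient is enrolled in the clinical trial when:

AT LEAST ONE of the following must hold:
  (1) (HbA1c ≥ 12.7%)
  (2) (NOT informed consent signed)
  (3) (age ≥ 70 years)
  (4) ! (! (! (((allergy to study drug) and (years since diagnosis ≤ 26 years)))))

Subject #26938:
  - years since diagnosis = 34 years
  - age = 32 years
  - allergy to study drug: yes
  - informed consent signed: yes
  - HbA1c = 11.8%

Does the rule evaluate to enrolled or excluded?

Atomic conditions:
  HbA1c ≥ 12.7%: 11.8 ≥ 12.7 is false
  NOT informed consent signed: yes → false
  age ≥ 70 years: 32 ≥ 70 is false
  allergy to study drug: yes → true
  years since diagnosis ≤ 26 years: 34 ≤ 26 is false
Combine:
[4.1.1.1] true AND false = false
[4.1.1] NOT false = true
[4.1] NOT true = false
[4] NOT false = true
[root] false OR false OR false OR true = true
Overall: true → enrolled

Enrolled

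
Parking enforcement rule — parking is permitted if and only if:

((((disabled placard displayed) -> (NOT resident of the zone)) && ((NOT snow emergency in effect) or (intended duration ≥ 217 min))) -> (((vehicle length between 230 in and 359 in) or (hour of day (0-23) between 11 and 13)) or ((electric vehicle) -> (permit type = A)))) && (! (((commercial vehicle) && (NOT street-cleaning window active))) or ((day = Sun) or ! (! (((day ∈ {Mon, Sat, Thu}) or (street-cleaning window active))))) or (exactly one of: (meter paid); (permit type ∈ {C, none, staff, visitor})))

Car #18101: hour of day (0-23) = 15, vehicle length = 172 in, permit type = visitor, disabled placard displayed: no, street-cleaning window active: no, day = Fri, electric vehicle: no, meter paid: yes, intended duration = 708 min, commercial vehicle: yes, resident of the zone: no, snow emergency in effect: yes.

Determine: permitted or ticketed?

Atomic conditions:
  disabled placard displayed: no → false
  NOT resident of the zone: no → true
  NOT snow emergency in effect: yes → false
  intended duration ≥ 217 min: 708 ≥ 217 is true
  vehicle length between 230 in and 359 in: 172 in [230, 359] is false
  hour of day (0-23) between 11 and 13: 15 in [11, 13] is false
  electric vehicle: no → false
  permit type = A: visitor == A is false
  commercial vehicle: yes → true
  NOT street-cleaning window active: no → true
  day = Sun: Fri == Sun is false
  day ∈ {Mon, Sat, Thu}: Fri is not in the set → false
  street-cleaning window active: no → false
  meter paid: yes → true
  permit type ∈ {C, none, staff, visitor}: visitor is in the set → true
Combine:
[1.1.1] false → true (antecedent false ⇒ implication holds) = true
[1.1.2] false OR true = true
[1.1] true AND true = true
[1.2.1] false OR false = false
[1.2.2] false → false (antecedent false ⇒ implication holds) = true
[1.2] false OR true = true
[1] true → true = true
[2.1.1] true AND true = true
[2.1] NOT true = false
[2.2.2.1.1] false OR false = false
[2.2.2.1] NOT false = true
[2.2.2] NOT true = false
[2.2] false OR false = false
[2.3] exactly-one(true, true) = false
[2] false OR false OR false = false
[root] true AND false = false
Overall: false → ticketed

Ticketed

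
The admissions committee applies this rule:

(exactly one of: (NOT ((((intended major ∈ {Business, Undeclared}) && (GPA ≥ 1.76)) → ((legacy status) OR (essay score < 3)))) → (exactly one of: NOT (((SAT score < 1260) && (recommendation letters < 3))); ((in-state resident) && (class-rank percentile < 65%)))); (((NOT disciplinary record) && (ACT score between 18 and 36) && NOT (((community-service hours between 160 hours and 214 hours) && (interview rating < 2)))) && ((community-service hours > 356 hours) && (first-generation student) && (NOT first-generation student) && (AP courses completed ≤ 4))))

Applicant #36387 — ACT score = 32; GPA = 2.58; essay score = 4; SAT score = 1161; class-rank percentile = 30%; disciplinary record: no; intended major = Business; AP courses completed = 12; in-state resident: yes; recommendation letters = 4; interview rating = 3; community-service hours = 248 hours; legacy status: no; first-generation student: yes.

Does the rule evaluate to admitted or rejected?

Rejected

Atomic conditions:
  intended major ∈ {Business, Undeclared}: Business is in the set → true
  GPA ≥ 1.76: 2.58 ≥ 1.76 is true
  legacy status: no → false
  essay score < 3: 4 < 3 is false
  SAT score < 1260: 1161 < 1260 is true
  recommendation letters < 3: 4 < 3 is false
  in-state resident: yes → true
  class-rank percentile < 65%: 30 < 65 is true
  NOT disciplinary record: no → true
  ACT score between 18 and 36: 32 in [18, 36] is true
  community-service hours between 160 hours and 214 hours: 248 in [160, 214] is false
  interview rating < 2: 3 < 2 is false
  community-service hours > 356 hours: 248 > 356 is false
  first-generation student: yes → true
  NOT first-generation student: yes → false
  AP courses completed ≤ 4: 12 ≤ 4 is false
Combine:
[1.1.1.1] true AND true = true
[1.1.1.2] false OR false = false
[1.1.1] true → false = false
[1.1] NOT false = true
[1.2.1.1] true AND false = false
[1.2.1] NOT false = true
[1.2.2] true AND true = true
[1.2] exactly-one(true, true) = false
[1] true → false = false
[2.1.3.1] false AND false = false
[2.1.3] NOT false = true
[2.1] true AND true AND true = true
[2.2] false AND true AND false AND false = false
[2] true AND false = false
[root] exactly-one(false, false) = false
Overall: false → rejected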